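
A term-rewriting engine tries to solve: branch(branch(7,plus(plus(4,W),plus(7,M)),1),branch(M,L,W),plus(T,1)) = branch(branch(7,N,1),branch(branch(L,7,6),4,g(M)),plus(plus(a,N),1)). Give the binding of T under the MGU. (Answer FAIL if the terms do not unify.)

plus(a,plus(plus(4,g(branch(4,7,6))),plus(7,branch(4,7,6))))

Decompose branch/3: branch(7,plus(plus(4,W),plus(7,M)),1) = branch(7,N,1),  branch(M,L,W) = branch(branch(L,7,6),4,g(M)),  plus(T,1) = plus(plus(a,N),1).
Decompose branch/3: 7 = 7,  plus(plus(4,W),plus(7,M)) = N,  1 = 1.
Delete trivial equation 7 = 7.
Bind N := plus(plus(4,W),plus(7,M)); substituting into the one remaining equation that mentions N gives: plus(T,1) = plus(plus(a,plus(plus(4,W),plus(7,M))),1).
Delete trivial equation 1 = 1.
Decompose branch/3: M = branch(L,7,6),  L = 4,  W = g(M).
Bind M := branch(L,7,6); substituting into the 2 remaining equations that mention M gives: W = g(branch(L,7,6)),  plus(T,1) = plus(plus(a,plus(plus(4,W),plus(7,branch(L,7,6)))),1). Substituting into the earlier binding gives N := plus(plus(4,W),plus(7,branch(L,7,6))).
Bind L := 4; substituting into the remaining equations gives: W = g(branch(4,7,6)),  plus(T,1) = plus(plus(a,plus(plus(4,W),plus(7,branch(4,7,6)))),1). Substituting into the earlier bindings gives N := plus(plus(4,W),plus(7,branch(4,7,6))), M := branch(4,7,6).
Bind W := g(branch(4,7,6)); substituting into the remaining equation gives: plus(T,1) = plus(plus(a,plus(plus(4,g(branch(4,7,6))),plus(7,branch(4,7,6)))),1). Substituting into the earlier binding gives N := plus(plus(4,g(branch(4,7,6))),plus(7,branch(4,7,6))).
Decompose plus/2: T = plus(a,plus(plus(4,g(branch(4,7,6))),plus(7,branch(4,7,6)))),  1 = 1.
Bind T := plus(a,plus(plus(4,g(branch(4,7,6))),plus(7,branch(4,7,6)))); no other remaining equation mentions T.
Delete trivial equation 1 = 1.
MGU = { N := plus(plus(4,g(branch(4,7,6))),plus(7,branch(4,7,6))), M := branch(4,7,6), L := 4, W := g(branch(4,7,6)), T := plus(a,plus(plus(4,g(branch(4,7,6))),plus(7,branch(4,7,6)))) }, so T := plus(a,plus(plus(4,g(branch(4,7,6))),plus(7,branch(4,7,6)))).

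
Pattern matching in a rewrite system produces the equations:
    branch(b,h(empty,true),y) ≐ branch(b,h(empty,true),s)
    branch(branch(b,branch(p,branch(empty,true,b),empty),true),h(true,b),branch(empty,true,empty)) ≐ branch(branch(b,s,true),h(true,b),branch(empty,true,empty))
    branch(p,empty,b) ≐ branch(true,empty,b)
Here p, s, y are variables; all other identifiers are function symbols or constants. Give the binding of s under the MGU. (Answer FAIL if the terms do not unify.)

branch(true,branch(empty,true,b),empty)

Decompose branch/3: b ≐ b,  h(empty,true) ≐ h(empty,true),  y ≐ s.
Delete trivial equation b ≐ b.
Delete trivial equation h(empty,true) ≐ h(empty,true).
Bind y := s; no other remaining equation mentions y.
Decompose branch/3: branch(b,branch(p,branch(empty,true,b),empty),true) ≐ branch(b,s,true),  h(true,b) ≐ h(true,b),  branch(empty,true,empty) ≐ branch(empty,true,empty).
Decompose branch/3: b ≐ b,  branch(p,branch(empty,true,b),empty) ≐ s,  true ≐ true.
Delete trivial equation b ≐ b.
Bind s := branch(p,branch(empty,true,b),empty); no other remaining equation mentions s. Substituting into the earlier binding gives y := branch(p,branch(empty,true,b),empty).
Delete trivial equation true ≐ true.
Delete trivial equation h(true,b) ≐ h(true,b).
Delete trivial equation branch(empty,true,empty) ≐ branch(empty,true,empty).
Decompose branch/3: p ≐ true,  empty ≐ empty,  b ≐ b.
Bind p := true; no other remaining equation mentions p. Substituting into the earlier bindings gives y := branch(true,branch(empty,true,b),empty), s := branch(true,branch(empty,true,b),empty).
Delete trivial equation empty ≐ empty.
Delete trivial equation b ≐ b.
MGU = { y := branch(true,branch(empty,true,b),empty), s := branch(true,branch(empty,true,b),empty), p := true }, so s := branch(true,branch(empty,true,b),empty).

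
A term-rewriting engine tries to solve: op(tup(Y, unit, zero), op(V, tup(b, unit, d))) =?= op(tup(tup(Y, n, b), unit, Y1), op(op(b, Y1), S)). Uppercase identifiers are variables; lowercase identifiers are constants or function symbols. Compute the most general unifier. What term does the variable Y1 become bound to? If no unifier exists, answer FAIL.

FAIL

Decompose op/2: tup(Y, unit, zero) =?= tup(tup(Y, n, b), unit, Y1),  op(V, tup(b, unit, d)) =?= op(op(b, Y1), S).
Decompose tup/3: Y =?= tup(Y, n, b),  unit =?= unit,  zero =?= Y1.
Occurs check fails: Y occurs in tup(Y, n, b); the equation Y =?= tup(Y, n, b) has no finite solution.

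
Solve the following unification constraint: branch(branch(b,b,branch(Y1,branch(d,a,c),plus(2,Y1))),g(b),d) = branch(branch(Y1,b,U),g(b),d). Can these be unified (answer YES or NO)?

Decompose branch/3: branch(b,b,branch(Y1,branch(d,a,c),plus(2,Y1))) = branch(Y1,b,U),  g(b) = g(b),  d = d.
Decompose branch/3: b = Y1,  b = b,  branch(Y1,branch(d,a,c),plus(2,Y1)) = U.
Bind Y1 := b; substituting into the one remaining equation that mentions Y1 gives: branch(b,branch(d,a,c),plus(2,b)) = U.
Delete trivial equation b = b.
Bind U := branch(b,branch(d,a,c),plus(2,b)); no other remaining equation mentions U.
Delete trivial equation g(b) = g(b).
Delete trivial equation d = d.
No equations remain and no clash or occurs-check failure arose, so a unifier exists.

YES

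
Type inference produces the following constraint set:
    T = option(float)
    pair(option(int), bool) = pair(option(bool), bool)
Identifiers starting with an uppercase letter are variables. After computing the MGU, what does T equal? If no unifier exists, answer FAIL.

Bind T := option(float); no other remaining equation mentions T.
Decompose pair/2: option(int) = option(bool),  bool = bool.
Decompose option/1: int = bool.
Clash: constants int and bool differ; no unifier exists.

FAIL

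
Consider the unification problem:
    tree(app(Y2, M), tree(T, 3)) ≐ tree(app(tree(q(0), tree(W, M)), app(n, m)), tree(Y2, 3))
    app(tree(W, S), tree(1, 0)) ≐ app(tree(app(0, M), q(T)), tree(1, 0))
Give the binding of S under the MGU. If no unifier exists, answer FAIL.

Decompose tree/2: app(Y2, M) ≐ app(tree(q(0), tree(W, M)), app(n, m)),  tree(T, 3) ≐ tree(Y2, 3).
Decompose app/2: Y2 ≐ tree(q(0), tree(W, M)),  M ≐ app(n, m).
Bind Y2 := tree(q(0), tree(W, M)); substituting into the one remaining equation that mentions Y2 gives: tree(T, 3) ≐ tree(tree(q(0), tree(W, M)), 3).
Bind M := app(n, m); substituting into the remaining equations gives: tree(T, 3) ≐ tree(tree(q(0), tree(W, app(n, m))), 3),  app(tree(W, S), tree(1, 0)) ≐ app(tree(app(0, app(n, m)), q(T)), tree(1, 0)). Substituting into the earlier binding gives Y2 := tree(q(0), tree(W, app(n, m))).
Decompose tree/2: T ≐ tree(q(0), tree(W, app(n, m))),  3 ≐ 3.
Bind T := tree(q(0), tree(W, app(n, m))); substituting into the one remaining equation that mentions T gives: app(tree(W, S), tree(1, 0)) ≐ app(tree(app(0, app(n, m)), q(tree(q(0), tree(W, app(n, m))))), tree(1, 0)).
Delete trivial equation 3 ≐ 3.
Decompose app/2: tree(W, S) ≐ tree(app(0, app(n, m)), q(tree(q(0), tree(W, app(n, m))))),  tree(1, 0) ≐ tree(1, 0).
Decompose tree/2: W ≐ app(0, app(n, m)),  S ≐ q(tree(q(0), tree(W, app(n, m)))).
Bind W := app(0, app(n, m)); substituting into the one remaining equation that mentions W gives: S ≐ q(tree(q(0), tree(app(0, app(n, m)), app(n, m)))). Substituting into the earlier bindings gives Y2 := tree(q(0), tree(app(0, app(n, m)), app(n, m))), T := tree(q(0), tree(app(0, app(n, m)), app(n, m))).
Bind S := q(tree(q(0), tree(app(0, app(n, m)), app(n, m)))); no other remaining equation mentions S.
Delete trivial equation tree(1, 0) ≐ tree(1, 0).
MGU = { Y2 := tree(q(0), tree(app(0, app(n, m)), app(n, m))), M := app(n, m), T := tree(q(0), tree(app(0, app(n, m)), app(n, m))), W := app(0, app(n, m)), S := q(tree(q(0), tree(app(0, app(n, m)), app(n, m)))) }, so S := q(tree(q(0), tree(app(0, app(n, m)), app(n, m)))).

q(tree(q(0), tree(app(0, app(n, m)), app(n, m))))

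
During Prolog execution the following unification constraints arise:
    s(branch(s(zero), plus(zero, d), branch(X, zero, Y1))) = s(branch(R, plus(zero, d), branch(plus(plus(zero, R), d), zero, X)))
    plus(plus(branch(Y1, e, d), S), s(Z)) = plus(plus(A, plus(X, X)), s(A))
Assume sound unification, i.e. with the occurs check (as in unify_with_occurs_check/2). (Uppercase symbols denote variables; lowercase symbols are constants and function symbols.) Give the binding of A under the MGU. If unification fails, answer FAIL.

Decompose s/1: branch(s(zero), plus(zero, d), branch(X, zero, Y1)) = branch(R, plus(zero, d), branch(plus(plus(zero, R), d), zero, X)).
Decompose branch/3: s(zero) = R,  plus(zero, d) = plus(zero, d),  branch(X, zero, Y1) = branch(plus(plus(zero, R), d), zero, X).
Bind R := s(zero); substituting into the one remaining equation that mentions R gives: branch(X, zero, Y1) = branch(plus(plus(zero, s(zero)), d), zero, X).
Delete trivial equation plus(zero, d) = plus(zero, d).
Decompose branch/3: X = plus(plus(zero, s(zero)), d),  zero = zero,  Y1 = X.
Bind X := plus(plus(zero, s(zero)), d); substituting into the 2 remaining equations that mention X gives: Y1 = plus(plus(zero, s(zero)), d),  plus(plus(branch(Y1, e, d), S), s(Z)) = plus(plus(A, plus(plus(plus(zero, s(zero)), d), plus(plus(zero, s(zero)), d))), s(A)).
Delete trivial equation zero = zero.
Bind Y1 := plus(plus(zero, s(zero)), d); substituting into the remaining equation gives: plus(plus(branch(plus(plus(zero, s(zero)), d), e, d), S), s(Z)) = plus(plus(A, plus(plus(plus(zero, s(zero)), d), plus(plus(zero, s(zero)), d))), s(A)).
Decompose plus/2: plus(branch(plus(plus(zero, s(zero)), d), e, d), S) = plus(A, plus(plus(plus(zero, s(zero)), d), plus(plus(zero, s(zero)), d))),  s(Z) = s(A).
Decompose plus/2: branch(plus(plus(zero, s(zero)), d), e, d) = A,  S = plus(plus(plus(zero, s(zero)), d), plus(plus(zero, s(zero)), d)).
Bind A := branch(plus(plus(zero, s(zero)), d), e, d); substituting into the one remaining equation that mentions A gives: s(Z) = s(branch(plus(plus(zero, s(zero)), d), e, d)).
Bind S := plus(plus(plus(zero, s(zero)), d), plus(plus(zero, s(zero)), d)); no other remaining equation mentions S.
Decompose s/1: Z = branch(plus(plus(zero, s(zero)), d), e, d).
Bind Z := branch(plus(plus(zero, s(zero)), d), e, d).
MGU = { R = s(zero), X = plus(plus(zero, s(zero)), d), Y1 = plus(plus(zero, s(zero)), d), A = branch(plus(plus(zero, s(zero)), d), e, d), S = plus(plus(plus(zero, s(zero)), d), plus(plus(zero, s(zero)), d)), Z = branch(plus(plus(zero, s(zero)), d), e, d) }, so A = branch(plus(plus(zero, s(zero)), d), e, d).

branch(plus(plus(zero, s(zero)), d), e, d)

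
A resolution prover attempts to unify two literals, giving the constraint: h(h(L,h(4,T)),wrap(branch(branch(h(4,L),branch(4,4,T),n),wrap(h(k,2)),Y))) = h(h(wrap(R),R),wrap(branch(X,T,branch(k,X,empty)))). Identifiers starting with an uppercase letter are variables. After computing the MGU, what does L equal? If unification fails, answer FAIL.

Decompose h/2: h(L,h(4,T)) = h(wrap(R),R),  wrap(branch(branch(h(4,L),branch(4,4,T),n),wrap(h(k,2)),Y)) = wrap(branch(X,T,branch(k,X,empty))).
Decompose h/2: L = wrap(R),  h(4,T) = R.
Bind L := wrap(R); substituting into the one remaining equation that mentions L gives: wrap(branch(branch(h(4,wrap(R)),branch(4,4,T),n),wrap(h(k,2)),Y)) = wrap(branch(X,T,branch(k,X,empty))).
Bind R := h(4,T); substituting into the remaining equation gives: wrap(branch(branch(h(4,wrap(h(4,T))),branch(4,4,T),n),wrap(h(k,2)),Y)) = wrap(branch(X,T,branch(k,X,empty))). Substituting into the earlier binding gives L := wrap(h(4,T)).
Decompose wrap/1: branch(branch(h(4,wrap(h(4,T))),branch(4,4,T),n),wrap(h(k,2)),Y) = branch(X,T,branch(k,X,empty)).
Decompose branch/3: branch(h(4,wrap(h(4,T))),branch(4,4,T),n) = X,  wrap(h(k,2)) = T,  Y = branch(k,X,empty).
Bind X := branch(h(4,wrap(h(4,T))),branch(4,4,T),n); substituting into the one remaining equation that mentions X gives: Y = branch(k,branch(h(4,wrap(h(4,T))),branch(4,4,T),n),empty).
Bind T := wrap(h(k,2)); substituting into the remaining equation gives: Y = branch(k,branch(h(4,wrap(h(4,wrap(h(k,2))))),branch(4,4,wrap(h(k,2))),n),empty). Substituting into the earlier bindings gives L := wrap(h(4,wrap(h(k,2)))), R := h(4,wrap(h(k,2))), X := branch(h(4,wrap(h(4,wrap(h(k,2))))),branch(4,4,wrap(h(k,2))),n).
Bind Y := branch(k,branch(h(4,wrap(h(4,wrap(h(k,2))))),branch(4,4,wrap(h(k,2))),n),empty).
MGU = { L -> wrap(h(4,wrap(h(k,2)))), R -> h(4,wrap(h(k,2))), X -> branch(h(4,wrap(h(4,wrap(h(k,2))))),branch(4,4,wrap(h(k,2))),n), T -> wrap(h(k,2)), Y -> branch(k,branch(h(4,wrap(h(4,wrap(h(k,2))))),branch(4,4,wrap(h(k,2))),n),empty) }, so L -> wrap(h(4,wrap(h(k,2)))).

wrap(h(4,wrap(h(k,2))))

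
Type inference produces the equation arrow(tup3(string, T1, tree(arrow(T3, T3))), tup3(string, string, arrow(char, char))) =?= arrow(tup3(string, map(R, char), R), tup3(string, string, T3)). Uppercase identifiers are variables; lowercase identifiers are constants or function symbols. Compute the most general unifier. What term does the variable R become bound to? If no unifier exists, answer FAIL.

tree(arrow(arrow(char, char), arrow(char, char)))

Decompose arrow/2: tup3(string, T1, tree(arrow(T3, T3))) =?= tup3(string, map(R, char), R),  tup3(string, string, arrow(char, char)) =?= tup3(string, string, T3).
Decompose tup3/3: string =?= string,  T1 =?= map(R, char),  tree(arrow(T3, T3)) =?= R.
Delete trivial equation string =?= string.
Bind T1 := map(R, char); no other remaining equation mentions T1.
Bind R := tree(arrow(T3, T3)); no other remaining equation mentions R. Substituting into the earlier binding gives T1 := map(tree(arrow(T3, T3)), char).
Decompose tup3/3: string =?= string,  string =?= string,  arrow(char, char) =?= T3.
Delete trivial equation string =?= string.
Delete trivial equation string =?= string.
Bind T3 := arrow(char, char). Substituting into the earlier bindings gives T1 := map(tree(arrow(arrow(char, char), arrow(char, char))), char), R := tree(arrow(arrow(char, char), arrow(char, char))).
MGU = { T1 := map(tree(arrow(arrow(char, char), arrow(char, char))), char), R := tree(arrow(arrow(char, char), arrow(char, char))), T3 := arrow(char, char) }, so R := tree(arrow(arrow(char, char), arrow(char, char))).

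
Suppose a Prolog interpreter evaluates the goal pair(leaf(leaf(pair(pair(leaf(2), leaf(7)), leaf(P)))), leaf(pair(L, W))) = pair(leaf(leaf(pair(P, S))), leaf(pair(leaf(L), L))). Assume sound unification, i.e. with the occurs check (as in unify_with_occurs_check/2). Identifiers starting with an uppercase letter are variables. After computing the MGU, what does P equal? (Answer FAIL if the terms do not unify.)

FAIL

Decompose pair/2: leaf(leaf(pair(pair(leaf(2), leaf(7)), leaf(P)))) = leaf(leaf(pair(P, S))),  leaf(pair(L, W)) = leaf(pair(leaf(L), L)).
Decompose leaf/1: leaf(pair(pair(leaf(2), leaf(7)), leaf(P))) = leaf(pair(P, S)).
Decompose leaf/1: pair(pair(leaf(2), leaf(7)), leaf(P)) = pair(P, S).
Decompose pair/2: pair(leaf(2), leaf(7)) = P,  leaf(P) = S.
Bind P := pair(leaf(2), leaf(7)); substituting into the one remaining equation that mentions P gives: leaf(pair(leaf(2), leaf(7))) = S.
Bind S := leaf(pair(leaf(2), leaf(7))); no other remaining equation mentions S.
Decompose leaf/1: pair(L, W) = pair(leaf(L), L).
Decompose pair/2: L = leaf(L),  W = L.
Occurs check fails: L occurs in leaf(L); the equation L = leaf(L) has no finite solution.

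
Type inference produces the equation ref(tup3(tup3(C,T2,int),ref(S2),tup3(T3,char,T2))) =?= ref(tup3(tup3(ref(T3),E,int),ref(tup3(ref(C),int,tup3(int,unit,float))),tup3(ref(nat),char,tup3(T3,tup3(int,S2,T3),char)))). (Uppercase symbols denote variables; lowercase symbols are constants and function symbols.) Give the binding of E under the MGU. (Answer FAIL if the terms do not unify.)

Decompose ref/1: tup3(tup3(C,T2,int),ref(S2),tup3(T3,char,T2)) =?= tup3(tup3(ref(T3),E,int),ref(tup3(ref(C),int,tup3(int,unit,float))),tup3(ref(nat),char,tup3(T3,tup3(int,S2,T3),char))).
Decompose tup3/3: tup3(C,T2,int) =?= tup3(ref(T3),E,int),  ref(S2) =?= ref(tup3(ref(C),int,tup3(int,unit,float))),  tup3(T3,char,T2) =?= tup3(ref(nat),char,tup3(T3,tup3(int,S2,T3),char)).
Decompose tup3/3: C =?= ref(T3),  T2 =?= E,  int =?= int.
Bind C := ref(T3); substituting into the one remaining equation that mentions C gives: ref(S2) =?= ref(tup3(ref(ref(T3)),int,tup3(int,unit,float))).
Bind T2 := E; substituting into the one remaining equation that mentions T2 gives: tup3(T3,char,E) =?= tup3(ref(nat),char,tup3(T3,tup3(int,S2,T3),char)).
Delete trivial equation int =?= int.
Decompose ref/1: S2 =?= tup3(ref(ref(T3)),int,tup3(int,unit,float)).
Bind S2 := tup3(ref(ref(T3)),int,tup3(int,unit,float)); substituting into the remaining equation gives: tup3(T3,char,E) =?= tup3(ref(nat),char,tup3(T3,tup3(int,tup3(ref(ref(T3)),int,tup3(int,unit,float)),T3),char)).
Decompose tup3/3: T3 =?= ref(nat),  char =?= char,  E =?= tup3(T3,tup3(int,tup3(ref(ref(T3)),int,tup3(int,unit,float)),T3),char).
Bind T3 := ref(nat); substituting into the one remaining equation that mentions T3 gives: E =?= tup3(ref(nat),tup3(int,tup3(ref(ref(ref(nat))),int,tup3(int,unit,float)),ref(nat)),char). Substituting into the earlier bindings gives C := ref(ref(nat)), S2 := tup3(ref(ref(ref(nat))),int,tup3(int,unit,float)).
Delete trivial equation char =?= char.
Bind E := tup3(ref(nat),tup3(int,tup3(ref(ref(ref(nat))),int,tup3(int,unit,float)),ref(nat)),char). Substituting into the earlier binding gives T2 := tup3(ref(nat),tup3(int,tup3(ref(ref(ref(nat))),int,tup3(int,unit,float)),ref(nat)),char).
MGU = { C -> ref(ref(nat)), T2 -> tup3(ref(nat),tup3(int,tup3(ref(ref(ref(nat))),int,tup3(int,unit,float)),ref(nat)),char), S2 -> tup3(ref(ref(ref(nat))),int,tup3(int,unit,float)), T3 -> ref(nat), E -> tup3(ref(nat),tup3(int,tup3(ref(ref(ref(nat))),int,tup3(int,unit,float)),ref(nat)),char) }, so E -> tup3(ref(nat),tup3(int,tup3(ref(ref(ref(nat))),int,tup3(int,unit,float)),ref(nat)),char).

tup3(ref(nat),tup3(int,tup3(ref(ref(ref(nat))),int,tup3(int,unit,float)),ref(nat)),char)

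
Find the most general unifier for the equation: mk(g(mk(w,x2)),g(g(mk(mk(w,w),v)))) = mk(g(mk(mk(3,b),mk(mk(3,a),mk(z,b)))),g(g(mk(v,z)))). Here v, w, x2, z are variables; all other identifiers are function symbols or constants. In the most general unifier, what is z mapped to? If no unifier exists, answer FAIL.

Decompose mk/2: g(mk(w,x2)) = g(mk(mk(3,b),mk(mk(3,a),mk(z,b)))),  g(g(mk(mk(w,w),v))) = g(g(mk(v,z))).
Decompose g/1: mk(w,x2) = mk(mk(3,b),mk(mk(3,a),mk(z,b))).
Decompose mk/2: w = mk(3,b),  x2 = mk(mk(3,a),mk(z,b)).
Bind w := mk(3,b); substituting into the one remaining equation that mentions w gives: g(g(mk(mk(mk(3,b),mk(3,b)),v))) = g(g(mk(v,z))).
Bind x2 := mk(mk(3,a),mk(z,b)); no other remaining equation mentions x2.
Decompose g/1: g(mk(mk(mk(3,b),mk(3,b)),v)) = g(mk(v,z)).
Decompose g/1: mk(mk(mk(3,b),mk(3,b)),v) = mk(v,z).
Decompose mk/2: mk(mk(3,b),mk(3,b)) = v,  v = z.
Bind v := mk(mk(3,b),mk(3,b)); substituting into the remaining equation gives: mk(mk(3,b),mk(3,b)) = z.
Bind z := mk(mk(3,b),mk(3,b)). Substituting into the earlier binding gives x2 := mk(mk(3,a),mk(mk(mk(3,b),mk(3,b)),b)).
MGU = { w -> mk(3,b), x2 -> mk(mk(3,a),mk(mk(mk(3,b),mk(3,b)),b)), v -> mk(mk(3,b),mk(3,b)), z -> mk(mk(3,b),mk(3,b)) }, so z -> mk(mk(3,b),mk(3,b)).

mk(mk(3,b),mk(3,b))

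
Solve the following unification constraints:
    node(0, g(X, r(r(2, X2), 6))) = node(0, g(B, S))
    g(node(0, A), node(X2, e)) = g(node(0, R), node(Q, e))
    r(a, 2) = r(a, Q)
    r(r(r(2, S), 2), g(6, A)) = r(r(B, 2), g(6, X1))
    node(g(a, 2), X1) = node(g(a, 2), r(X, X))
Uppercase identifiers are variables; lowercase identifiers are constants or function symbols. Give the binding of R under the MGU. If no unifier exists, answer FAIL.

Decompose node/2: 0 = 0,  g(X, r(r(2, X2), 6)) = g(B, S).
Delete trivial equation 0 = 0.
Decompose g/2: X = B,  r(r(2, X2), 6) = S.
Bind X := B; substituting into the one remaining equation that mentions X gives: node(g(a, 2), X1) = node(g(a, 2), r(B, B)).
Bind S := r(r(2, X2), 6); substituting into the one remaining equation that mentions S gives: r(r(r(2, r(r(2, X2), 6)), 2), g(6, A)) = r(r(B, 2), g(6, X1)).
Decompose g/2: node(0, A) = node(0, R),  node(X2, e) = node(Q, e).
Decompose node/2: 0 = 0,  A = R.
Delete trivial equation 0 = 0.
Bind A := R; substituting into the one remaining equation that mentions A gives: r(r(r(2, r(r(2, X2), 6)), 2), g(6, R)) = r(r(B, 2), g(6, X1)).
Decompose node/2: X2 = Q,  e = e.
Bind X2 := Q; substituting into the one remaining equation that mentions X2 gives: r(r(r(2, r(r(2, Q), 6)), 2), g(6, R)) = r(r(B, 2), g(6, X1)). Substituting into the earlier binding gives S := r(r(2, Q), 6).
Delete trivial equation e = e.
Decompose r/2: a = a,  2 = Q.
Delete trivial equation a = a.
Bind Q := 2; substituting into the one remaining equation that mentions Q gives: r(r(r(2, r(r(2, 2), 6)), 2), g(6, R)) = r(r(B, 2), g(6, X1)). Substituting into the earlier bindings gives S := r(r(2, 2), 6), X2 := 2.
Decompose r/2: r(r(2, r(r(2, 2), 6)), 2) = r(B, 2),  g(6, R) = g(6, X1).
Decompose r/2: r(2, r(r(2, 2), 6)) = B,  2 = 2.
Bind B := r(2, r(r(2, 2), 6)); substituting into the one remaining equation that mentions B gives: node(g(a, 2), X1) = node(g(a, 2), r(r(2, r(r(2, 2), 6)), r(2, r(r(2, 2), 6)))). Substituting into the earlier binding gives X := r(2, r(r(2, 2), 6)).
Delete trivial equation 2 = 2.
Decompose g/2: 6 = 6,  R = X1.
Delete trivial equation 6 = 6.
Bind R := X1; no other remaining equation mentions R. Substituting into the earlier binding gives A := X1.
Decompose node/2: g(a, 2) = g(a, 2),  X1 = r(r(2, r(r(2, 2), 6)), r(2, r(r(2, 2), 6))).
Delete trivial equation g(a, 2) = g(a, 2).
Bind X1 := r(r(2, r(r(2, 2), 6)), r(2, r(r(2, 2), 6))). Substituting into the earlier bindings gives A := r(r(2, r(r(2, 2), 6)), r(2, r(r(2, 2), 6))), R := r(r(2, r(r(2, 2), 6)), r(2, r(r(2, 2), 6))).
MGU = { X -> r(2, r(r(2, 2), 6)), S -> r(r(2, 2), 6), A -> r(r(2, r(r(2, 2), 6)), r(2, r(r(2, 2), 6))), X2 -> 2, Q -> 2, B -> r(2, r(r(2, 2), 6)), R -> r(r(2, r(r(2, 2), 6)), r(2, r(r(2, 2), 6))), X1 -> r(r(2, r(r(2, 2), 6)), r(2, r(r(2, 2), 6))) }, so R -> r(r(2, r(r(2, 2), 6)), r(2, r(r(2, 2), 6))).

r(r(2, r(r(2, 2), 6)), r(2, r(r(2, 2), 6)))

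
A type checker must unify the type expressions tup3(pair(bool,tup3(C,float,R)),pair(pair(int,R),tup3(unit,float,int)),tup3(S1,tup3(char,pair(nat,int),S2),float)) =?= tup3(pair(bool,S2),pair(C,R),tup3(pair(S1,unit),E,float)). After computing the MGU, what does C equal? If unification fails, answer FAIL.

Decompose tup3/3: pair(bool,tup3(C,float,R)) =?= pair(bool,S2),  pair(pair(int,R),tup3(unit,float,int)) =?= pair(C,R),  tup3(S1,tup3(char,pair(nat,int),S2),float) =?= tup3(pair(S1,unit),E,float).
Decompose pair/2: bool =?= bool,  tup3(C,float,R) =?= S2.
Delete trivial equation bool =?= bool.
Bind S2 := tup3(C,float,R); substituting into the one remaining equation that mentions S2 gives: tup3(S1,tup3(char,pair(nat,int),tup3(C,float,R)),float) =?= tup3(pair(S1,unit),E,float).
Decompose pair/2: pair(int,R) =?= C,  tup3(unit,float,int) =?= R.
Bind C := pair(int,R); substituting into the one remaining equation that mentions C gives: tup3(S1,tup3(char,pair(nat,int),tup3(pair(int,R),float,R)),float) =?= tup3(pair(S1,unit),E,float). Substituting into the earlier binding gives S2 := tup3(pair(int,R),float,R).
Bind R := tup3(unit,float,int); substituting into the remaining equation gives: tup3(S1,tup3(char,pair(nat,int),tup3(pair(int,tup3(unit,float,int)),float,tup3(unit,float,int))),float) =?= tup3(pair(S1,unit),E,float). Substituting into the earlier bindings gives S2 := tup3(pair(int,tup3(unit,float,int)),float,tup3(unit,float,int)), C := pair(int,tup3(unit,float,int)).
Decompose tup3/3: S1 =?= pair(S1,unit),  tup3(char,pair(nat,int),tup3(pair(int,tup3(unit,float,int)),float,tup3(unit,float,int))) =?= E,  float =?= float.
Occurs check fails: S1 occurs in pair(S1,unit); the equation S1 =?= pair(S1,unit) has no finite solution.

FAIL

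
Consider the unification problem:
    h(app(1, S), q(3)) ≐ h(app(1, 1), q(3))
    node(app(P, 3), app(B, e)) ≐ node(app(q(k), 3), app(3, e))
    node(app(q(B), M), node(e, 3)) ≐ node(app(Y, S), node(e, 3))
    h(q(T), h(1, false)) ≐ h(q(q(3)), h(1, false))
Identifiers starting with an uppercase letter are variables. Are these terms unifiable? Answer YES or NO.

YES

Decompose h/2: app(1, S) ≐ app(1, 1),  q(3) ≐ q(3).
Decompose app/2: 1 ≐ 1,  S ≐ 1.
Delete trivial equation 1 ≐ 1.
Bind S := 1; substituting into the one remaining equation that mentions S gives: node(app(q(B), M), node(e, 3)) ≐ node(app(Y, 1), node(e, 3)).
Delete trivial equation q(3) ≐ q(3).
Decompose node/2: app(P, 3) ≐ app(q(k), 3),  app(B, e) ≐ app(3, e).
Decompose app/2: P ≐ q(k),  3 ≐ 3.
Bind P := q(k); no other remaining equation mentions P.
Delete trivial equation 3 ≐ 3.
Decompose app/2: B ≐ 3,  e ≐ e.
Bind B := 3; substituting into the one remaining equation that mentions B gives: node(app(q(3), M), node(e, 3)) ≐ node(app(Y, 1), node(e, 3)).
Delete trivial equation e ≐ e.
Decompose node/2: app(q(3), M) ≐ app(Y, 1),  node(e, 3) ≐ node(e, 3).
Decompose app/2: q(3) ≐ Y,  M ≐ 1.
Bind Y := q(3); no other remaining equation mentions Y.
Bind M := 1; no other remaining equation mentions M.
Delete trivial equation node(e, 3) ≐ node(e, 3).
Decompose h/2: q(T) ≐ q(q(3)),  h(1, false) ≐ h(1, false).
Decompose q/1: T ≐ q(3).
Bind T := q(3); no other remaining equation mentions T.
Delete trivial equation h(1, false) ≐ h(1, false).
No equations remain and no clash or occurs-check failure arose, so a unifier exists.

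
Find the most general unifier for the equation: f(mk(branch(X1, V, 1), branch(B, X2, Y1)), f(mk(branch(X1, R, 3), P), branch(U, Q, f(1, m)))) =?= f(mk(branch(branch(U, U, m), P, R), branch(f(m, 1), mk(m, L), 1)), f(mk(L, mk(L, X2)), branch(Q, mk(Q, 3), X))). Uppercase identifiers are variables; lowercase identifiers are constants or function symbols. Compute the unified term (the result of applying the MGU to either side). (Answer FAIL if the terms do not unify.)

FAIL

Decompose f/2: mk(branch(X1, V, 1), branch(B, X2, Y1)) =?= mk(branch(branch(U, U, m), P, R), branch(f(m, 1), mk(m, L), 1)),  f(mk(branch(X1, R, 3), P), branch(U, Q, f(1, m))) =?= f(mk(L, mk(L, X2)), branch(Q, mk(Q, 3), X)).
Decompose mk/2: branch(X1, V, 1) =?= branch(branch(U, U, m), P, R),  branch(B, X2, Y1) =?= branch(f(m, 1), mk(m, L), 1).
Decompose branch/3: X1 =?= branch(U, U, m),  V =?= P,  1 =?= R.
Bind X1 := branch(U, U, m); substituting into the one remaining equation that mentions X1 gives: f(mk(branch(branch(U, U, m), R, 3), P), branch(U, Q, f(1, m))) =?= f(mk(L, mk(L, X2)), branch(Q, mk(Q, 3), X)).
Bind V := P; no other remaining equation mentions V.
Bind R := 1; substituting into the one remaining equation that mentions R gives: f(mk(branch(branch(U, U, m), 1, 3), P), branch(U, Q, f(1, m))) =?= f(mk(L, mk(L, X2)), branch(Q, mk(Q, 3), X)).
Decompose branch/3: B =?= f(m, 1),  X2 =?= mk(m, L),  Y1 =?= 1.
Bind B := f(m, 1); no other remaining equation mentions B.
Bind X2 := mk(m, L); substituting into the one remaining equation that mentions X2 gives: f(mk(branch(branch(U, U, m), 1, 3), P), branch(U, Q, f(1, m))) =?= f(mk(L, mk(L, mk(m, L))), branch(Q, mk(Q, 3), X)).
Bind Y1 := 1; no other remaining equation mentions Y1.
Decompose f/2: mk(branch(branch(U, U, m), 1, 3), P) =?= mk(L, mk(L, mk(m, L))),  branch(U, Q, f(1, m)) =?= branch(Q, mk(Q, 3), X).
Decompose mk/2: branch(branch(U, U, m), 1, 3) =?= L,  P =?= mk(L, mk(m, L)).
Bind L := branch(branch(U, U, m), 1, 3); substituting into the one remaining equation that mentions L gives: P =?= mk(branch(branch(U, U, m), 1, 3), mk(m, branch(branch(U, U, m), 1, 3))). Substituting into the earlier binding gives X2 := mk(m, branch(branch(U, U, m), 1, 3)).
Bind P := mk(branch(branch(U, U, m), 1, 3), mk(m, branch(branch(U, U, m), 1, 3))); no other remaining equation mentions P. Substituting into the earlier binding gives V := mk(branch(branch(U, U, m), 1, 3), mk(m, branch(branch(U, U, m), 1, 3))).
Decompose branch/3: U =?= Q,  Q =?= mk(Q, 3),  f(1, m) =?= X.
Bind U := Q; no other remaining equation mentions U. Substituting into the earlier bindings gives X1 := branch(Q, Q, m), V := mk(branch(branch(Q, Q, m), 1, 3), mk(m, branch(branch(Q, Q, m), 1, 3))), X2 := mk(m, branch(branch(Q, Q, m), 1, 3)), L := branch(branch(Q, Q, m), 1, 3), P := mk(branch(branch(Q, Q, m), 1, 3), mk(m, branch(branch(Q, Q, m), 1, 3))).
Occurs check fails: Q occurs in mk(Q, 3); the equation Q =?= mk(Q, 3) has no finite solution.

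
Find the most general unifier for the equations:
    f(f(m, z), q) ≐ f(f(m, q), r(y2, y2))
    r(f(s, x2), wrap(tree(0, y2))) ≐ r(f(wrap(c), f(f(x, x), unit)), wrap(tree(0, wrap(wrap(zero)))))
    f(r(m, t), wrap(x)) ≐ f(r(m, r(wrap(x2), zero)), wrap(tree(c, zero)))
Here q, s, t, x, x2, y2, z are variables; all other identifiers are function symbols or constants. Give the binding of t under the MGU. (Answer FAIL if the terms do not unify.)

r(wrap(f(f(tree(c, zero), tree(c, zero)), unit)), zero)

Decompose f/2: f(m, z) ≐ f(m, q),  q ≐ r(y2, y2).
Decompose f/2: m ≐ m,  z ≐ q.
Delete trivial equation m ≐ m.
Bind z := q; no other remaining equation mentions z.
Bind q := r(y2, y2); no other remaining equation mentions q. Substituting into the earlier binding gives z := r(y2, y2).
Decompose r/2: f(s, x2) ≐ f(wrap(c), f(f(x, x), unit)),  wrap(tree(0, y2)) ≐ wrap(tree(0, wrap(wrap(zero)))).
Decompose f/2: s ≐ wrap(c),  x2 ≐ f(f(x, x), unit).
Bind s := wrap(c); no other remaining equation mentions s.
Bind x2 := f(f(x, x), unit); substituting into the one remaining equation that mentions x2 gives: f(r(m, t), wrap(x)) ≐ f(r(m, r(wrap(f(f(x, x), unit)), zero)), wrap(tree(c, zero))).
Decompose wrap/1: tree(0, y2) ≐ tree(0, wrap(wrap(zero))).
Decompose tree/2: 0 ≐ 0,  y2 ≐ wrap(wrap(zero)).
Delete trivial equation 0 ≐ 0.
Bind y2 := wrap(wrap(zero)); no other remaining equation mentions y2. Substituting into the earlier bindings gives z := r(wrap(wrap(zero)), wrap(wrap(zero))), q := r(wrap(wrap(zero)), wrap(wrap(zero))).
Decompose f/2: r(m, t) ≐ r(m, r(wrap(f(f(x, x), unit)), zero)),  wrap(x) ≐ wrap(tree(c, zero)).
Decompose r/2: m ≐ m,  t ≐ r(wrap(f(f(x, x), unit)), zero).
Delete trivial equation m ≐ m.
Bind t := r(wrap(f(f(x, x), unit)), zero); no other remaining equation mentions t.
Decompose wrap/1: x ≐ tree(c, zero).
Bind x := tree(c, zero). Substituting into the earlier bindings gives x2 := f(f(tree(c, zero), tree(c, zero)), unit), t := r(wrap(f(f(tree(c, zero), tree(c, zero)), unit)), zero).
MGU = { z -> r(wrap(wrap(zero)), wrap(wrap(zero))), q -> r(wrap(wrap(zero)), wrap(wrap(zero))), s -> wrap(c), x2 -> f(f(tree(c, zero), tree(c, zero)), unit), y2 -> wrap(wrap(zero)), t -> r(wrap(f(f(tree(c, zero), tree(c, zero)), unit)), zero), x -> tree(c, zero) }, so t -> r(wrap(f(f(tree(c, zero), tree(c, zero)), unit)), zero).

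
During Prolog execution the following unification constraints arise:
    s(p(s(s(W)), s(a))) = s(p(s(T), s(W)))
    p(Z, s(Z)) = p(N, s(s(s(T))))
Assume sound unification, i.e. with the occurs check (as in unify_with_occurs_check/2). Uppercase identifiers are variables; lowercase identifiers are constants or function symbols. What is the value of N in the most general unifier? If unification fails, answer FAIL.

Decompose s/1: p(s(s(W)), s(a)) = p(s(T), s(W)).
Decompose p/2: s(s(W)) = s(T),  s(a) = s(W).
Decompose s/1: s(W) = T.
Bind T := s(W); substituting into the one remaining equation that mentions T gives: p(Z, s(Z)) = p(N, s(s(s(s(W))))).
Decompose s/1: a = W.
Bind W := a; substituting into the remaining equation gives: p(Z, s(Z)) = p(N, s(s(s(s(a))))). Substituting into the earlier binding gives T := s(a).
Decompose p/2: Z = N,  s(Z) = s(s(s(s(a)))).
Bind Z := N; substituting into the remaining equation gives: s(N) = s(s(s(s(a)))).
Decompose s/1: N = s(s(s(a))).
Bind N := s(s(s(a))). Substituting into the earlier binding gives Z := s(s(s(a))).
MGU = { T = s(a), W = a, Z = s(s(s(a))), N = s(s(s(a))) }, so N = s(s(s(a))).

s(s(s(a)))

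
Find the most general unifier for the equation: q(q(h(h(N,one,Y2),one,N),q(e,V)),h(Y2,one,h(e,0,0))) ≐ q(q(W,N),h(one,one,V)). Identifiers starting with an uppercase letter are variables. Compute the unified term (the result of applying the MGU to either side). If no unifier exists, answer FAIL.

Decompose q/2: q(h(h(N,one,Y2),one,N),q(e,V)) ≐ q(W,N),  h(Y2,one,h(e,0,0)) ≐ h(one,one,V).
Decompose q/2: h(h(N,one,Y2),one,N) ≐ W,  q(e,V) ≐ N.
Bind W := h(h(N,one,Y2),one,N); no other remaining equation mentions W.
Bind N := q(e,V); no other remaining equation mentions N. Substituting into the earlier binding gives W := h(h(q(e,V),one,Y2),one,q(e,V)).
Decompose h/3: Y2 ≐ one,  one ≐ one,  h(e,0,0) ≐ V.
Bind Y2 := one; no other remaining equation mentions Y2. Substituting into the earlier binding gives W := h(h(q(e,V),one,one),one,q(e,V)).
Delete trivial equation one ≐ one.
Bind V := h(e,0,0). Substituting into the earlier bindings gives W := h(h(q(e,h(e,0,0)),one,one),one,q(e,h(e,0,0))), N := q(e,h(e,0,0)).
Applying the MGU to either side gives q(q(h(h(q(e,h(e,0,0)),one,one),one,q(e,h(e,0,0))),q(e,h(e,0,0))),h(one,one,h(e,0,0))).

q(q(h(h(q(e,h(e,0,0)),one,one),one,q(e,h(e,0,0))),q(e,h(e,0,0))),h(one,one,h(e,0,0)))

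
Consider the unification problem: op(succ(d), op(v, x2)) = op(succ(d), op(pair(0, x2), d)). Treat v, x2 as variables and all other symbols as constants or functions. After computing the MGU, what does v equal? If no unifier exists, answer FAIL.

pair(0, d)

Decompose op/2: succ(d) = succ(d),  op(v, x2) = op(pair(0, x2), d).
Delete trivial equation succ(d) = succ(d).
Decompose op/2: v = pair(0, x2),  x2 = d.
Bind v := pair(0, x2); no other remaining equation mentions v.
Bind x2 := d. Substituting into the earlier binding gives v := pair(0, d).
MGU = { v -> pair(0, d), x2 -> d }, so v -> pair(0, d).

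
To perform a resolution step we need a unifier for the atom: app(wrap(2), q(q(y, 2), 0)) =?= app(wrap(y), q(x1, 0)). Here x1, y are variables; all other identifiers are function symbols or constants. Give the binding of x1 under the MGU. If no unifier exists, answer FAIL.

q(2, 2)

Decompose app/2: wrap(2) =?= wrap(y),  q(q(y, 2), 0) =?= q(x1, 0).
Decompose wrap/1: 2 =?= y.
Bind y := 2; substituting into the remaining equation gives: q(q(2, 2), 0) =?= q(x1, 0).
Decompose q/2: q(2, 2) =?= x1,  0 =?= 0.
Bind x1 := q(2, 2); no other remaining equation mentions x1.
Delete trivial equation 0 =?= 0.
MGU = { y := 2, x1 := q(2, 2) }, so x1 := q(2, 2).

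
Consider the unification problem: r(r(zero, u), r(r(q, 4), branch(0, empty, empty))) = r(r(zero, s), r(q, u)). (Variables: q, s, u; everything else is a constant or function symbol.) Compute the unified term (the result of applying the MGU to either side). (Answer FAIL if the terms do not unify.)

Decompose r/2: r(zero, u) = r(zero, s),  r(r(q, 4), branch(0, empty, empty)) = r(q, u).
Decompose r/2: zero = zero,  u = s.
Delete trivial equation zero = zero.
Bind u := s; substituting into the remaining equation gives: r(r(q, 4), branch(0, empty, empty)) = r(q, s).
Decompose r/2: r(q, 4) = q,  branch(0, empty, empty) = s.
Occurs check fails: q occurs in r(q, 4); the equation q = r(q, 4) has no finite solution.

FAIL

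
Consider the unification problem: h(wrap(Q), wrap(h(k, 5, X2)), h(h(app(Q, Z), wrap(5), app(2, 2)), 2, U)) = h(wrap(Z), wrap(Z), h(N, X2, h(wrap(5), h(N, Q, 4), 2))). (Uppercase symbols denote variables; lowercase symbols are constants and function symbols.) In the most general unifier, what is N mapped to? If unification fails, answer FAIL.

h(app(h(k, 5, 2), h(k, 5, 2)), wrap(5), app(2, 2))

Decompose h/3: wrap(Q) = wrap(Z),  wrap(h(k, 5, X2)) = wrap(Z),  h(h(app(Q, Z), wrap(5), app(2, 2)), 2, U) = h(N, X2, h(wrap(5), h(N, Q, 4), 2)).
Decompose wrap/1: Q = Z.
Bind Q := Z; substituting into the one remaining equation that mentions Q gives: h(h(app(Z, Z), wrap(5), app(2, 2)), 2, U) = h(N, X2, h(wrap(5), h(N, Z, 4), 2)).
Decompose wrap/1: h(k, 5, X2) = Z.
Bind Z := h(k, 5, X2); substituting into the remaining equation gives: h(h(app(h(k, 5, X2), h(k, 5, X2)), wrap(5), app(2, 2)), 2, U) = h(N, X2, h(wrap(5), h(N, h(k, 5, X2), 4), 2)). Substituting into the earlier binding gives Q := h(k, 5, X2).
Decompose h/3: h(app(h(k, 5, X2), h(k, 5, X2)), wrap(5), app(2, 2)) = N,  2 = X2,  U = h(wrap(5), h(N, h(k, 5, X2), 4), 2).
Bind N := h(app(h(k, 5, X2), h(k, 5, X2)), wrap(5), app(2, 2)); substituting into the one remaining equation that mentions N gives: U = h(wrap(5), h(h(app(h(k, 5, X2), h(k, 5, X2)), wrap(5), app(2, 2)), h(k, 5, X2), 4), 2).
Bind X2 := 2; substituting into the remaining equation gives: U = h(wrap(5), h(h(app(h(k, 5, 2), h(k, 5, 2)), wrap(5), app(2, 2)), h(k, 5, 2), 4), 2). Substituting into the earlier bindings gives Q := h(k, 5, 2), Z := h(k, 5, 2), N := h(app(h(k, 5, 2), h(k, 5, 2)), wrap(5), app(2, 2)).
Bind U := h(wrap(5), h(h(app(h(k, 5, 2), h(k, 5, 2)), wrap(5), app(2, 2)), h(k, 5, 2), 4), 2).
MGU = { Q ↦ h(k, 5, 2), Z ↦ h(k, 5, 2), N ↦ h(app(h(k, 5, 2), h(k, 5, 2)), wrap(5), app(2, 2)), X2 ↦ 2, U ↦ h(wrap(5), h(h(app(h(k, 5, 2), h(k, 5, 2)), wrap(5), app(2, 2)), h(k, 5, 2), 4), 2) }, so N ↦ h(app(h(k, 5, 2), h(k, 5, 2)), wrap(5), app(2, 2)).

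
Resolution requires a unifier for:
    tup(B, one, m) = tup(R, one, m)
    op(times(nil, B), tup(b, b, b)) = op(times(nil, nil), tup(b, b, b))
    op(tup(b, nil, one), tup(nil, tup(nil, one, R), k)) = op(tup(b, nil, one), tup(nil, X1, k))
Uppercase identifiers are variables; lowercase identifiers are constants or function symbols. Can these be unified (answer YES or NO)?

Decompose tup/3: B = R,  one = one,  m = m.
Bind B := R; substituting into the one remaining equation that mentions B gives: op(times(nil, R), tup(b, b, b)) = op(times(nil, nil), tup(b, b, b)).
Delete trivial equation one = one.
Delete trivial equation m = m.
Decompose op/2: times(nil, R) = times(nil, nil),  tup(b, b, b) = tup(b, b, b).
Decompose times/2: nil = nil,  R = nil.
Delete trivial equation nil = nil.
Bind R := nil; substituting into the one remaining equation that mentions R gives: op(tup(b, nil, one), tup(nil, tup(nil, one, nil), k)) = op(tup(b, nil, one), tup(nil, X1, k)). Substituting into the earlier binding gives B := nil.
Delete trivial equation tup(b, b, b) = tup(b, b, b).
Decompose op/2: tup(b, nil, one) = tup(b, nil, one),  tup(nil, tup(nil, one, nil), k) = tup(nil, X1, k).
Delete trivial equation tup(b, nil, one) = tup(b, nil, one).
Decompose tup/3: nil = nil,  tup(nil, one, nil) = X1,  k = k.
Delete trivial equation nil = nil.
Bind X1 := tup(nil, one, nil); no other remaining equation mentions X1.
Delete trivial equation k = k.
No equations remain and no clash or occurs-check failure arose, so a unifier exists.

YES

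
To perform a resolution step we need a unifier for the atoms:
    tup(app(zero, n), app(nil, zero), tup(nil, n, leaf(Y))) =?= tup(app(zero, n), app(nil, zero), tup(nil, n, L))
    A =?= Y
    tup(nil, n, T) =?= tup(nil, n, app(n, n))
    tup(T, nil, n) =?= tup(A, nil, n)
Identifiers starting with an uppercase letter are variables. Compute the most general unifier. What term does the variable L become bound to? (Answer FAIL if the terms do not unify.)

leaf(app(n, n))

Decompose tup/3: app(zero, n) =?= app(zero, n),  app(nil, zero) =?= app(nil, zero),  tup(nil, n, leaf(Y)) =?= tup(nil, n, L).
Delete trivial equation app(zero, n) =?= app(zero, n).
Delete trivial equation app(nil, zero) =?= app(nil, zero).
Decompose tup/3: nil =?= nil,  n =?= n,  leaf(Y) =?= L.
Delete trivial equation nil =?= nil.
Delete trivial equation n =?= n.
Bind L := leaf(Y); no other remaining equation mentions L.
Bind A := Y; substituting into the one remaining equation that mentions A gives: tup(T, nil, n) =?= tup(Y, nil, n).
Decompose tup/3: nil =?= nil,  n =?= n,  T =?= app(n, n).
Delete trivial equation nil =?= nil.
Delete trivial equation n =?= n.
Bind T := app(n, n); substituting into the remaining equation gives: tup(app(n, n), nil, n) =?= tup(Y, nil, n).
Decompose tup/3: app(n, n) =?= Y,  nil =?= nil,  n =?= n.
Bind Y := app(n, n); no other remaining equation mentions Y. Substituting into the earlier bindings gives L := leaf(app(n, n)), A := app(n, n).
Delete trivial equation nil =?= nil.
Delete trivial equation n =?= n.
MGU = { L := leaf(app(n, n)), A := app(n, n), T := app(n, n), Y := app(n, n) }, so L := leaf(app(n, n)).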